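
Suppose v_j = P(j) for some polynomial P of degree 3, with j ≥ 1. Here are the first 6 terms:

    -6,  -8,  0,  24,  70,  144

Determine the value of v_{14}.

2464

1st diffs: -2, 8, 24, 46, 74.
2nd diffs: 10, 16, 22, 28.
3rd diffs: 6, 6, 6 (constant).
Newton forward-difference form: v_j = -6 + (-2)·C(j-1,1) + 10·C(j-1,2) + 6·C(j-1,3).
At j = 14: j-1 = 13, so v_{14} = -6 - 26 + 780 + 1716 = 2464.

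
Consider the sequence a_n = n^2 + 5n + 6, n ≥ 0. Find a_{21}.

552

a_{21} = 1·21^2 + 5·21 + 6 = 552.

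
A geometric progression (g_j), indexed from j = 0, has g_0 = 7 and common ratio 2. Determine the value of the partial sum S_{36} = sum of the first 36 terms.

481036337145

g_j = 7·2^(j-0).
S = 7·(2^36 - 1)/(2 - 1) = 7·(68719476736 - 1)/(1) = 481036337145.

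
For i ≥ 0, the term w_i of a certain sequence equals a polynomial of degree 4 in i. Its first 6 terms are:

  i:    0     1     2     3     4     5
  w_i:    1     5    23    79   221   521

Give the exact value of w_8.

3449

1st diffs: 4, 18, 56, 142, 300.
2nd diffs: 14, 38, 86, 158.
3rd diffs: 24, 48, 72.
4th diffs: 24, 24 (constant).
So w_i = i^4 - 2i^3 + 6i^2 - i + 1.
Evaluating at i = 8 gives w_8 = 3449.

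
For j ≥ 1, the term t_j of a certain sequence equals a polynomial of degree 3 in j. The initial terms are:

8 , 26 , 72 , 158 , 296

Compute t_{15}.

7176

1st diffs: 18, 46, 86, 138.
2nd diffs: 28, 40, 52.
3rd diffs: 12, 12 (constant).
So t_j = 2j^3 + 2j^2 - 2j + 6.
Evaluating at j = 15 gives t_{15} = 7176.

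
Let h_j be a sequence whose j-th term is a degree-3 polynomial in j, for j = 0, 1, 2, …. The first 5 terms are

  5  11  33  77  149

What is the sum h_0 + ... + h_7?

1st diffs: 6, 22, 44, 72.
2nd diffs: 16, 22, 28.
3rd diffs: 6, 6 (constant).
Newton forward-difference form: h_j = 5 + 6·C(j,1) + 16·C(j,2) + 6·C(j,3).
Continuing: 255, 401, 593.
Summing j = 0..7 (8 terms) gives 1524.

1524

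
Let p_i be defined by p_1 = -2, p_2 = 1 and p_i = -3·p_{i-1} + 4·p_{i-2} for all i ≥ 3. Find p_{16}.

p_3 = -11; p_4 = 37; p_5 = -155; …; p_{13} = -10066331; p_{14} = 40265317; p_{15} = -161061275; p_{16} = 644245093.
(Characteristic roots are 1 and -4.)

644245093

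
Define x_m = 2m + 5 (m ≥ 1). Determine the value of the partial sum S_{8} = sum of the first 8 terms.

112

Over m = 1..8: Σm = 36.
Total = (2)·36 + (5)·8 = 112.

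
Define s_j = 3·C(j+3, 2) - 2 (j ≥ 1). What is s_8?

163

C(11, 2) = 55, so s_8 = 163.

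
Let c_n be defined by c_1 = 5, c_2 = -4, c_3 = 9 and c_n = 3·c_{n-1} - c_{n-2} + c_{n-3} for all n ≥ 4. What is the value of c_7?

715

c_4 = 36, c_5 = 95, c_6 = 258, c_7 = 715.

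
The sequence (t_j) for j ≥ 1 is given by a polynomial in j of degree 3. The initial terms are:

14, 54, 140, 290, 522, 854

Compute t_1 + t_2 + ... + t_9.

7698

1st diffs: 40, 86, 150, 232, 332.
2nd diffs: 46, 64, 82, 100.
3rd diffs: 18, 18, 18 (constant).
Newton forward-difference form: t_j = 14 + 40·C(j-1,1) + 46·C(j-1,2) + 18·C(j-1,3).
Continuing: 1304, 1890, 2630.
Summing j = 1..9 (9 terms) gives 7698.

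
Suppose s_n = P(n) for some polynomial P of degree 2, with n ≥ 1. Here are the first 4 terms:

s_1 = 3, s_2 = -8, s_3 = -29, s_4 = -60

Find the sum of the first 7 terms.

-560

1st diffs: -11, -21, -31.
2nd diffs: -10, -10 (constant).
Newton forward-difference form: s_n = 3 + (-11)·C(n-1,1) + (-10)·C(n-1,2).
Continuing: -101, -152, -213.
Summing n = 1..7 (7 terms) gives -560.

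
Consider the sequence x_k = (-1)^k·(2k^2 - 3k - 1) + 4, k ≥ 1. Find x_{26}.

(-1)^26 = 1; 2k^2 - 3k - 1 at k=26 is 1273; so x_{26} = 1277.

1277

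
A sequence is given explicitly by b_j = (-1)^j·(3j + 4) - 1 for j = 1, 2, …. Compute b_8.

27

(-1)^8 = 1; 3j + 4 at j=8 is 28; so b_8 = 27.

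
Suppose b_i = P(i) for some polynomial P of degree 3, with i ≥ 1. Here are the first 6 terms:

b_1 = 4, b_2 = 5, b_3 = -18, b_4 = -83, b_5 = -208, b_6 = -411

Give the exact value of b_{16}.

-10691

1st diffs: 1, -23, -65, -125, -203.
2nd diffs: -24, -42, -60, -78.
3rd diffs: -18, -18, -18 (constant).
So b_i = -3i^3 + 6i^2 + 4i - 3.
Evaluating at i = 16 gives b_{16} = -10691.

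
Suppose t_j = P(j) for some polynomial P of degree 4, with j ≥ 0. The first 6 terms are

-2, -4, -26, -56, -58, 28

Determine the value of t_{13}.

1st diffs: -2, -22, -30, -2, 86.
2nd diffs: -20, -8, 28, 88.
3rd diffs: 12, 36, 60.
4th diffs: 24, 24 (constant).
So t_j = j^4 - 4j^3 - 5j^2 + 6j - 2.
Evaluating at j = 13 gives t_{13} = 19004.

19004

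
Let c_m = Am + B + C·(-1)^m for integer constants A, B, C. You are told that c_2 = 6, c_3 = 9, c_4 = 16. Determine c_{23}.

Write the equations: 2A + B + C = 6; 3A + B - C = 9; 4A + B + C = 16.
Subtracting the first from the second: A - 2C = 3.
Subtracting the second from the third: A + 2C = 7.
Solving: C = 1, A = 5, then B = -5.
So c_m = 5·m + (-5) + 1·(-1)^m; at m=23 this is 109.

109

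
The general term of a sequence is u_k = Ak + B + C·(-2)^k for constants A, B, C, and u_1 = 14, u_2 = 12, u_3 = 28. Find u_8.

-216

Write the equations: A + B - 2C = 14; 2A + B + 4C = 12; 3A + B - 8C = 28.
Subtracting the first from the second: A + 6C = -2.
Subtracting the second from the third: A - 12C = 16.
Solving: C = -1, A = 4, then B = 8.
Therefore u_8 = 32 + 8 + (-1)·256 = -216.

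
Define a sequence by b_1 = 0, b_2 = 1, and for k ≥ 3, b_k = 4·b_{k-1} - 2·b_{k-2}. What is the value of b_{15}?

10340096

b_3 = 4  b_4 = 14  b_5 = 48  …  b_{12} = 259808  b_{13} = 887040  b_{14} = 3028544  b_{15} = 10340096.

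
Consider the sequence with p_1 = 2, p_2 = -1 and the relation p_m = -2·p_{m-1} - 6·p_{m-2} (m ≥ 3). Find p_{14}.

201536

Step forward from the initial values:
p_3 = -10  p_4 = 26  p_5 = 8  …  p_{11} = 10592  p_{12} = -37216  p_{13} = 10880  p_{14} = 201536.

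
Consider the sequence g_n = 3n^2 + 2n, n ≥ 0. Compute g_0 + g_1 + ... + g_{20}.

9030

Over n = 0..20: Σn = 210, Σn² = 2870.
Total = (3)·2870 + (2)·210 = 9030.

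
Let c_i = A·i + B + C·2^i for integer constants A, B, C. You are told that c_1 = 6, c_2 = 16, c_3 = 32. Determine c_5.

Plug in i = 1, 2, 3: A + B + 2C = 6; 2A + B + 4C = 16; 3A + B + 8C = 32.
Subtracting the first from the second: A + 2C = 10.
Subtracting the second from the third: A + 4C = 16.
Solving: C = 3, A = 4, then B = -4.
Therefore c_5 = 20 + (-4) + 3·32 = 112.

112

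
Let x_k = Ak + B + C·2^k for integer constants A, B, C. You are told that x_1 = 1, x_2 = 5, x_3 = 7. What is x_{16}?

-65443

The three given values yield: A + B + 2C = 1; 2A + B + 4C = 5; 3A + B + 8C = 7.
Subtracting the first from the second: A + 2C = 4.
Subtracting the second from the third: A + 4C = 2.
Solving: C = -1, A = 6, then B = -3.
So x_k = 6·k + (-3) + (-1)·2^k; at k=16 this is -65443.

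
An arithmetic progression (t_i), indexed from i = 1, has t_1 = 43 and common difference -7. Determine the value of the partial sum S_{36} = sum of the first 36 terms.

t_i = 43 + (i - 1)·(-7).
t_{36} = -202; S = 36·(43 + (-202))/2 = -2862.

-2862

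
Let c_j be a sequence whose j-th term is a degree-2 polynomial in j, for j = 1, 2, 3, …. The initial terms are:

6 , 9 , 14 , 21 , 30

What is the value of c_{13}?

174

1st diffs: 3, 5, 7, 9.
2nd diffs: 2, 2, 2 (constant).
Newton forward-difference form: c_j = 6 + 3·C(j-1,1) + 2·C(j-1,2).
At j = 13: j-1 = 12, so c_{13} = 6 + 36 + 132 = 174.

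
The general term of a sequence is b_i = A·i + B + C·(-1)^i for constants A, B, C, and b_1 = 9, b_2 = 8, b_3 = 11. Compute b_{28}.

34

Plug in i = 1, 2, 3: A + B - C = 9; 2A + B + C = 8; 3A + B - C = 11.
Subtracting the first from the second: A + 2C = -1.
Subtracting the second from the third: A - 2C = 3.
Solving: C = -1, A = 1, then B = 7.
Hence b_{28} = 1·28 + 7 + (-1)·1 = 34.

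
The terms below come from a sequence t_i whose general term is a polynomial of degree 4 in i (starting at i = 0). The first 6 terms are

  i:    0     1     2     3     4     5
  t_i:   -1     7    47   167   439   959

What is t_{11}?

1st diffs: 8, 40, 120, 272, 520.
2nd diffs: 32, 80, 152, 248.
3rd diffs: 48, 72, 96.
4th diffs: 24, 24 (constant).
Newton forward-difference form: t_i = -1 + 8·C(i,1) + 32·C(i,2) + 48·C(i,3) + 24·C(i,4).
At i = 11: i = 11, so t_{11} = -1 + 88 + 1760 + 7920 + 7920 = 17687.

17687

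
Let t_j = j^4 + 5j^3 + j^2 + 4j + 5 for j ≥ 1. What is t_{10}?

15145

t_{10} = 1·10^4 + 5·10^3 + 1·10^2 + 4·10 + 5 = 15145.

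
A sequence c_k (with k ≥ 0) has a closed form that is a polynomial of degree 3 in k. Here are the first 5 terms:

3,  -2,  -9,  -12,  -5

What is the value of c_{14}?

1st diffs: -5, -7, -3, 7.
2nd diffs: -2, 4, 10.
3rd diffs: 6, 6 (constant).
So c_k = k^3 - 4k^2 - 2k + 3.
Evaluating at k = 14 gives c_{14} = 1935.

1935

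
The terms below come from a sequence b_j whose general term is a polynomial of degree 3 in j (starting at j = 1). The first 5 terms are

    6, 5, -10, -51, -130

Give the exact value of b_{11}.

-2074

1st diffs: -1, -15, -41, -79.
2nd diffs: -14, -26, -38.
3rd diffs: -12, -12 (constant).
So b_j = -2j^3 + 5j^2 - 2j + 5.
Evaluating at j = 11 gives b_{11} = -2074.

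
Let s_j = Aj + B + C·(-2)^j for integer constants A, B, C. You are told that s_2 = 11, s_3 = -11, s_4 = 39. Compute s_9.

-1007

Plug in j = 2, 3, 4: 2A + B + 4C = 11; 3A + B - 8C = -11; 4A + B + 16C = 39.
Subtracting the first from the second: A - 12C = -22.
Subtracting the second from the third: A + 24C = 50.
Solving: C = 2, A = 2, then B = -1.
So s_j = 2·j + (-1) + 2·(-2)^j; at j=9 this is -1007.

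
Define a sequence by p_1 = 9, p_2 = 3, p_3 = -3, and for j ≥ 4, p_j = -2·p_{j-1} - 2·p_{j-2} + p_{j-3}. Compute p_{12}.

Step forward from the initial values:
p_4 = 9; p_5 = -9; p_6 = -3; p_7 = 33; p_8 = -69; p_9 = 69; p_{10} = 33; p_{11} = -273; p_{12} = 549.

549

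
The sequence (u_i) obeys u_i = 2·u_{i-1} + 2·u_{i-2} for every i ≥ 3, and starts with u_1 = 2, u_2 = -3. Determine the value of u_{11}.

Step forward from the initial values:
u_3 = -2;  u_4 = -10;  u_5 = -24;  u_6 = -68;  u_7 = -184;  u_8 = -504;  u_9 = -1376;  u_{10} = -3760;  u_{11} = -10272.

-10272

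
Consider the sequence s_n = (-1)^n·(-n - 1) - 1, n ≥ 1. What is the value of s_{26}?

-28

(-1)^26 = 1; -n - 1 at n=26 is -27; so s_{26} = -28.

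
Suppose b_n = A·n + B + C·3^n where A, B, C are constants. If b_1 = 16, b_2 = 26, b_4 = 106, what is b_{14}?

Plug in n = 1, 2, 4: A + B + 3C = 16; 2A + B + 9C = 26; 4A + B + 81C = 106.
Subtracting the first from the second: A + 6C = 10.
Subtracting the second from the third: 2A + 72C = 80.
Solving: C = 1, A = 4, then B = 9.
Therefore b_{14} = 56 + 9 + 1·4782969 = 4783034.

4783034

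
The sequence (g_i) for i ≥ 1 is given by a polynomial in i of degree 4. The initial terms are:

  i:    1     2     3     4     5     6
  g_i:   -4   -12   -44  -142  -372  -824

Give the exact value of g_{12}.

1st diffs: -8, -32, -98, -230, -452.
2nd diffs: -24, -66, -132, -222.
3rd diffs: -42, -66, -90.
4th diffs: -24, -24 (constant).
So g_i = -i^4 + 3i^3 - 5i^2 + i - 2.
Evaluating at i = 12 gives g_{12} = -16262.

-16262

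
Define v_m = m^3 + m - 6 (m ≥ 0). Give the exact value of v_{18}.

v_{18} = 1·18^3 + 1·18 - 6 = 5844.

5844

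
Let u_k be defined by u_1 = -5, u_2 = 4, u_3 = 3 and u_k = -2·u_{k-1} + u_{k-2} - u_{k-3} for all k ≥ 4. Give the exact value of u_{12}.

Compute successive terms:
u_4 = 3;  u_5 = -7;  u_6 = 14;  u_7 = -38;  u_8 = 97;  u_9 = -246;  u_{10} = 627;  u_{11} = -1597;  u_{12} = 4067.

4067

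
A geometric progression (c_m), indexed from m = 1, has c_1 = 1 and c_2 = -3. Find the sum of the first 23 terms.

23535794707

Common ratio r = -3.
c_m = 1·(-3)^(m-1).
S = 1·((-3)^23 - 1)/(-3 - 1) = 1·(-94143178827 - 1)/(-4) = 23535794707.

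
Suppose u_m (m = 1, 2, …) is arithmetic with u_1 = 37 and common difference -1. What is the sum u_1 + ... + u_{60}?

u_m = 37 + (m - 1)·(-1).
u_{60} = -22; S = 60·(37 + (-22))/2 = 450.

450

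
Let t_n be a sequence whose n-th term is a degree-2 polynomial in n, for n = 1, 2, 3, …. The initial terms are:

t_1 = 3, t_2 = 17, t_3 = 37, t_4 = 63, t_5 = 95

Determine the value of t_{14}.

1st diffs: 14, 20, 26, 32.
2nd diffs: 6, 6, 6 (constant).
So t_n = 3n^2 + 5n - 5.
Evaluating at n = 14 gives t_{14} = 653.

653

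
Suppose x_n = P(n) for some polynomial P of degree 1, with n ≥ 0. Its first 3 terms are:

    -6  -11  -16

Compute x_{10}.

-56

1st diffs: -5, -5 (constant).
So x_n = -5n - 6.
Evaluating at n = 10 gives x_{10} = -56.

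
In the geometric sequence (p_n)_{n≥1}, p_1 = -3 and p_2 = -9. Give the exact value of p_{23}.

Common ratio r = 3.
p_n = (-3)·3^(n-1).
p_{23} = (-3)·3^22 = -94143178827.

-94143178827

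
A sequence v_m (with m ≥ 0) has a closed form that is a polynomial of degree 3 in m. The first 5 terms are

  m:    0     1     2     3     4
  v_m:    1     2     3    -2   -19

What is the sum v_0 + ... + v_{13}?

-5901

1st diffs: 1, 1, -5, -17.
2nd diffs: 0, -6, -12.
3rd diffs: -6, -6 (constant).
Newton forward-difference form: v_m = 1 + 1·C(m,1) + (-6)·C(m,3).
Continuing: …, -54, -113, -202, -327, …, v_{13} = -1702.
Summing m = 0..13 (14 terms) gives -5901.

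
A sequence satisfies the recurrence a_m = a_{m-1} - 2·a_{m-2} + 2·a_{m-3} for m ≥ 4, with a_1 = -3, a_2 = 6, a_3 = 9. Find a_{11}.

129

Iterate the recurrence:
a_4 = -9;  a_5 = -15;  a_6 = 21;  a_7 = 33;  a_8 = -39;  a_9 = -63;  a_{10} = 81;  a_{11} = 129.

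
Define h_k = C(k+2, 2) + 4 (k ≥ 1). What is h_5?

25

C(7, 2) = 21, so h_5 = 25.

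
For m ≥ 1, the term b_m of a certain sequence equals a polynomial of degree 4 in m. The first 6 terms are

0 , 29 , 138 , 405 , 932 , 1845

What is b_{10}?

12717

1st diffs: 29, 109, 267, 527, 913.
2nd diffs: 80, 158, 260, 386.
3rd diffs: 78, 102, 126.
4th diffs: 24, 24 (constant).
So b_m = m^4 + 3m^3 - 3m^2 + 2m - 3.
Evaluating at m = 10 gives b_{10} = 12717.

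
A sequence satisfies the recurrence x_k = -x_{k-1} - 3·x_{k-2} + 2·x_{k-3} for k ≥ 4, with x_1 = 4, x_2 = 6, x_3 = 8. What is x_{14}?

Iterate the recurrence:
x_4 = -18  x_5 = 6  x_6 = 64  …  x_{11} = -1162  x_{12} = 4032  x_{13} = -1734  x_{14} = -12686.

-12686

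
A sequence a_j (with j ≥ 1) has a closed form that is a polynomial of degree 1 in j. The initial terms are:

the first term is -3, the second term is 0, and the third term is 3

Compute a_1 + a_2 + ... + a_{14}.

231

1st diffs: 3, 3 (constant).
So a_j = 3j - 6.
Continuing: …, 6, 9, 12, 15, …, a_{14} = 36.
Summing j = 1..14 (14 terms) gives 231.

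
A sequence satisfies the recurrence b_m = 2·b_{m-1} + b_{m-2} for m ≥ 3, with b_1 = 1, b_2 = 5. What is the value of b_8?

Iterate the recurrence:
b_3 = 11;  b_4 = 27;  b_5 = 65;  b_6 = 157;  b_7 = 379;  b_8 = 915.

915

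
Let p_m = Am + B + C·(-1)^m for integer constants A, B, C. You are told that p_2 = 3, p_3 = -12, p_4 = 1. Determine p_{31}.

-40

Plug in m = 2, 3, 4: 2A + B + C = 3; 3A + B - C = -12; 4A + B + C = 1.
Subtracting the first from the second: A - 2C = -15.
Subtracting the second from the third: A + 2C = 13.
Solving: C = 7, A = -1, then B = -2.
So p_m = -1·m + (-2) + 7·(-1)^m; at m=31 this is -40.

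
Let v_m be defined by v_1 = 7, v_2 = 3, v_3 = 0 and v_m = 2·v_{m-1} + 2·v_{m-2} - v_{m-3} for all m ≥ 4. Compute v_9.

-224

Iterate the recurrence:
v_4 = -1, v_5 = -5, v_6 = -12, v_7 = -33, v_8 = -85, v_9 = -224.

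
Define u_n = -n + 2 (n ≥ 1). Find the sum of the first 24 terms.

-252

Over n = 1..24: Σn = 300.
Total = (-1)·300 + (2)·24 = -252.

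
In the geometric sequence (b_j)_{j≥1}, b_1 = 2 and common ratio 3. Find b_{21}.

b_j = 2·3^(j-1).
b_{21} = 2·3^20 = 6973568802.

6973568802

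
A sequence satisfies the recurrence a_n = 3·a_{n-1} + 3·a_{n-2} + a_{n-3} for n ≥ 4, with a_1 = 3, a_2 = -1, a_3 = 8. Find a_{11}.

307628

a_4 = 24, a_5 = 95, a_6 = 365, a_7 = 1404, a_8 = 5402, a_9 = 20783, a_{10} = 79959, a_{11} = 307628.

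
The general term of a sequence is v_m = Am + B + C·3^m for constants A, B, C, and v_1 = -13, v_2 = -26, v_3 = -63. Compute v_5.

-497

At m = 1, 2, 3: A + B + 3C = -13; 2A + B + 9C = -26; 3A + B + 27C = -63.
Subtracting the first from the second: A + 6C = -13.
Subtracting the second from the third: A + 18C = -37.
Solving: C = -2, A = -1, then B = -6.
So v_m = -1·m + (-6) + (-2)·3^m; at m=5 this is -497.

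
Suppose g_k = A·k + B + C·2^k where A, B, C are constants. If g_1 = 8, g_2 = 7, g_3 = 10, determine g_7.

At k = 1, 2, 3: A + B + 2C = 8; 2A + B + 4C = 7; 3A + B + 8C = 10.
Subtracting the first from the second: A + 2C = -1.
Subtracting the second from the third: A + 4C = 3.
Solving: C = 2, A = -5, then B = 9.
Therefore g_7 = -35 + 9 + 2·128 = 230.

230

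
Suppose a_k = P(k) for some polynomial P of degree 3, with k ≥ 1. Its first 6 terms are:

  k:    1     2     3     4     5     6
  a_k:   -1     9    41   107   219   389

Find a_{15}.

1st diffs: 10, 32, 66, 112, 170.
2nd diffs: 22, 34, 46, 58.
3rd diffs: 12, 12, 12 (constant).
Newton forward-difference form: a_k = -1 + 10·C(k-1,1) + 22·C(k-1,2) + 12·C(k-1,3).
At k = 15: k-1 = 14, so a_{15} = -1 + 140 + 2002 + 4368 = 6509.

6509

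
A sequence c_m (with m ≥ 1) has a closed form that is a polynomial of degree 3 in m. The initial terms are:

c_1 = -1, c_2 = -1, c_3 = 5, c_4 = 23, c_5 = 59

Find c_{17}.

1st diffs: 0, 6, 18, 36.
2nd diffs: 6, 12, 18.
3rd diffs: 6, 6 (constant).
Newton forward-difference form: c_m = -1 + 6·C(m-1,2) + 6·C(m-1,3).
At m = 17: m-1 = 16, so c_{17} = -1 + 720 + 3360 = 4079.

4079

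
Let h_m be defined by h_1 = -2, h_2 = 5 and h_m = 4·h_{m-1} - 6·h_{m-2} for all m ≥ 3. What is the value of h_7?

Step forward from the initial values:
h_3 = 32, h_4 = 98, h_5 = 200, h_6 = 212, h_7 = -352.

-352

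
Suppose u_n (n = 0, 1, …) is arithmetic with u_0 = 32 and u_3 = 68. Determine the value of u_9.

Common difference d = (68 - 32) / (3 - 0) = 12.
u_n = 32 + (n - 0)·12.
u_9 = 32 + 9·12 = 140.

140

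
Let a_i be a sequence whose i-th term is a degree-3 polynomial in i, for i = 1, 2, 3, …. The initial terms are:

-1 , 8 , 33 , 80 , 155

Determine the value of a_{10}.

1st diffs: 9, 25, 47, 75.
2nd diffs: 16, 22, 28.
3rd diffs: 6, 6 (constant).
Newton forward-difference form: a_i = -1 + 9·C(i-1,1) + 16·C(i-1,2) + 6·C(i-1,3).
At i = 10: i-1 = 9, so a_{10} = -1 + 81 + 576 + 504 = 1160.

1160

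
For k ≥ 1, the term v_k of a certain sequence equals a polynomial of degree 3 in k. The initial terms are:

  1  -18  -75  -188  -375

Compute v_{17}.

1st diffs: -19, -57, -113, -187.
2nd diffs: -38, -56, -74.
3rd diffs: -18, -18 (constant).
Newton forward-difference form: v_k = 1 + (-19)·C(k-1,1) + (-38)·C(k-1,2) + (-18)·C(k-1,3).
At k = 17: k-1 = 16, so v_{17} = 1 - 304 - 4560 - 10080 = -14943.

-14943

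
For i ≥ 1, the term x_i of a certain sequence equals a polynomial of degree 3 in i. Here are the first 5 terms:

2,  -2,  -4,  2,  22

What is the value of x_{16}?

1st diffs: -4, -2, 6, 20.
2nd diffs: 2, 8, 14.
3rd diffs: 6, 6 (constant).
Newton forward-difference form: x_i = 2 + (-4)·C(i-1,1) + 2·C(i-1,2) + 6·C(i-1,3).
At i = 16: i-1 = 15, so x_{16} = 2 - 60 + 210 + 2730 = 2882.

2882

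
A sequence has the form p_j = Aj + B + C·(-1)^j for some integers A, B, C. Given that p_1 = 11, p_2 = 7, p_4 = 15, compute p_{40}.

159

The three given values yield: A + B - C = 11; 2A + B + C = 7; 4A + B + C = 15.
Subtracting the first from the second: A + 2C = -4.
Subtracting the second from the third: 2A = 8.
Solving: C = -4, A = 4, then B = 3.
So p_j = 4·j + 3 + (-4)·(-1)^j; at j=40 this is 159.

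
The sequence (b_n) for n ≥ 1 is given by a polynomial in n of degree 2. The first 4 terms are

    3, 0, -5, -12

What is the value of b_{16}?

-252

1st diffs: -3, -5, -7.
2nd diffs: -2, -2 (constant).
Newton forward-difference form: b_n = 3 + (-3)·C(n-1,1) + (-2)·C(n-1,2).
At n = 16: n-1 = 15, so b_{16} = 3 - 45 - 210 = -252.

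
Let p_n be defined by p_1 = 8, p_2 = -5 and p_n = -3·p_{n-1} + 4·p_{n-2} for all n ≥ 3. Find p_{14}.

Compute successive terms:
p_3 = 47  p_4 = -161  p_5 = 671  …  p_{11} = 2726303  p_{12} = -10905185  p_{13} = 43620767  p_{14} = -174483041.
(Characteristic roots are 1 and -4.)

-174483041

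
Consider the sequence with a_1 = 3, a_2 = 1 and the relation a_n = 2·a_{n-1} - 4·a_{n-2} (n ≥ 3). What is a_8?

64

Iterate the recurrence:
a_3 = -10;  a_4 = -24;  a_5 = -8;  a_6 = 80;  a_7 = 192;  a_8 = 64.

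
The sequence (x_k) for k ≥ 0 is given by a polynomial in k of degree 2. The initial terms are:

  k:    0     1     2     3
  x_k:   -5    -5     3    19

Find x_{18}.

1st diffs: 0, 8, 16.
2nd diffs: 8, 8 (constant).
Newton forward-difference form: x_k = -5 + 8·C(k,2).
At k = 18: k = 18, so x_{18} = -5 + 1224 = 1219.

1219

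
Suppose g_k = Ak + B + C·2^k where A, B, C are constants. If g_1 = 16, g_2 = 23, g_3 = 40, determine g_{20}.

At k = 1, 2, 3: A + B + 2C = 16; 2A + B + 4C = 23; 3A + B + 8C = 40.
Subtracting the first from the second: A + 2C = 7.
Subtracting the second from the third: A + 4C = 17.
Solving: C = 5, A = -3, then B = 9.
So g_k = -3·k + 9 + 5·2^k; at k=20 this is 5242829.

5242829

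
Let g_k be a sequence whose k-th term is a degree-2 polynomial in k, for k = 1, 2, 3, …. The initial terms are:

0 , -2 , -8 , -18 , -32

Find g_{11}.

-200

1st diffs: -2, -6, -10, -14.
2nd diffs: -4, -4, -4 (constant).
Newton forward-difference form: g_k = (-2)·C(k-1,1) + (-4)·C(k-1,2).
At k = 11: k-1 = 10, so g_{11} = -20 - 180 = -200.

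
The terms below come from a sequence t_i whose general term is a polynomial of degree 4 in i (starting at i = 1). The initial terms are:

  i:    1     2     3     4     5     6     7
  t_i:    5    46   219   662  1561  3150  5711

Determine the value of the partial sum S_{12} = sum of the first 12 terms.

138132

1st diffs: 41, 173, 443, 899, 1589, 2561.
2nd diffs: 132, 270, 456, 690, 972.
3rd diffs: 138, 186, 234, 282.
4th diffs: 48, 48, 48 (constant).
Newton forward-difference form: t_i = 5 + 41·C(i-1,1) + 132·C(i-1,2) + 138·C(i-1,3) + 48·C(i-1,4).
Continuing: …, 9574, 15117, 22766, 32995, …, t_{12} = 46326.
Summing i = 1..12 (12 terms) gives 138132.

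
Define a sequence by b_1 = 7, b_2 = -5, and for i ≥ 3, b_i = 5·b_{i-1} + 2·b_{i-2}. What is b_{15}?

-6951766979

Iterate the recurrence:
b_3 = -11;  b_4 = -65;  b_5 = -347;  …;  b_{12} = -44835185;  b_{13} = -240867227;  b_{14} = -1294006505;  b_{15} = -6951766979.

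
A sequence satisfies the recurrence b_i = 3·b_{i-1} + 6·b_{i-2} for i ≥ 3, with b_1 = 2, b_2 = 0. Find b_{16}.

Iterate the recurrence:
b_3 = 12; b_4 = 36; b_5 = 180; …; b_{13} = 23319252; b_{14} = 101957940; b_{15} = 445789332; b_{16} = 1949115636.

1949115636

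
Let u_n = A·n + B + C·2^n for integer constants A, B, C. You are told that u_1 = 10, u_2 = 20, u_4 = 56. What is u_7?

Plug in n = 1, 2, 4: A + B + 2C = 10; 2A + B + 4C = 20; 4A + B + 16C = 56.
Subtracting the first from the second: A + 2C = 10.
Subtracting the second from the third: 2A + 12C = 36.
Solving: C = 2, A = 6, then B = 0.
Therefore u_7 = 42 + 0 + 2·128 = 298.

298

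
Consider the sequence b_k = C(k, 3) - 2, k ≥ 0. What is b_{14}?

362

C(14, 3) = 364, so b_{14} = 362.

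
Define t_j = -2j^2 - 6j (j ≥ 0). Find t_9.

-216

t_9 = -2·9^2 - 6·9 = -216.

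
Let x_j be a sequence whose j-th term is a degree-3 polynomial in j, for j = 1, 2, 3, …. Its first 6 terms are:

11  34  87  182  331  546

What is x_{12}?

1st diffs: 23, 53, 95, 149, 215.
2nd diffs: 30, 42, 54, 66.
3rd diffs: 12, 12, 12 (constant).
Newton forward-difference form: x_j = 11 + 23·C(j-1,1) + 30·C(j-1,2) + 12·C(j-1,3).
At j = 12: j-1 = 11, so x_{12} = 11 + 253 + 1650 + 1980 = 3894.

3894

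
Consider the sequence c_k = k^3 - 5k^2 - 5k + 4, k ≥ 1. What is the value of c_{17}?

c_{17} = 1·17^3 - 5·17^2 - 5·17 + 4 = 3387.

3387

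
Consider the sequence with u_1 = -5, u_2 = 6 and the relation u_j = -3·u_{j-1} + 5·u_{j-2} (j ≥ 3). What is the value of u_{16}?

Applying the relation repeatedly:
u_3 = -43;  u_4 = 159;  u_5 = -692;  …;  u_{13} = -65526557;  u_{14} = 274725366;  u_{15} = -1151808883;  u_{16} = 4829053479.

4829053479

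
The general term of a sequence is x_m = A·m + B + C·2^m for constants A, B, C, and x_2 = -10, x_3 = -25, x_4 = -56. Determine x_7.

-501

Plug in m = 2, 3, 4: 2A + B + 4C = -10; 3A + B + 8C = -25; 4A + B + 16C = -56.
Subtracting the first from the second: A + 4C = -15.
Subtracting the second from the third: A + 8C = -31.
Solving: C = -4, A = 1, then B = 4.
Hence x_7 = 1·7 + 4 + (-4)·128 = -501.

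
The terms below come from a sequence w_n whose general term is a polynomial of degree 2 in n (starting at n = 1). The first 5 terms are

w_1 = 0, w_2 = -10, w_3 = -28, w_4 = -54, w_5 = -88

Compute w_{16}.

-990

1st diffs: -10, -18, -26, -34.
2nd diffs: -8, -8, -8 (constant).
Newton forward-difference form: w_n = (-10)·C(n-1,1) + (-8)·C(n-1,2).
At n = 16: n-1 = 15, so w_{16} = -150 - 840 = -990.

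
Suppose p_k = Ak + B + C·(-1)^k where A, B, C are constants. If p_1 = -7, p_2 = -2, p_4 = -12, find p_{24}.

-112

The three given values yield: A + B - C = -7; 2A + B + C = -2; 4A + B + C = -12.
Subtracting the first from the second: A + 2C = 5.
Subtracting the second from the third: 2A = -10.
Solving: C = 5, A = -5, then B = 3.
Therefore p_{24} = -120 + 3 + 5·1 = -112.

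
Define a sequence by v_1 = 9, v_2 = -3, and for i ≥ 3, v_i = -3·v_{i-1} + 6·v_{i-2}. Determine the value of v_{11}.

Applying the relation repeatedly:
v_3 = 63  v_4 = -207  v_5 = 999  v_6 = -4239  v_7 = 18711  v_8 = -81567  v_9 = 356967  v_{10} = -1560303  v_{11} = 6822711.

6822711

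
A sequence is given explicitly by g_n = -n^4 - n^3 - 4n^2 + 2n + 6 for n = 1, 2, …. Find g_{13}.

-31402

g_{13} = -1·13^4 - 1·13^3 - 4·13^2 + 2·13 + 6 = -31402.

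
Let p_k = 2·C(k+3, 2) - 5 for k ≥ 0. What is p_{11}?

C(14, 2) = 91, so p_{11} = 177.

177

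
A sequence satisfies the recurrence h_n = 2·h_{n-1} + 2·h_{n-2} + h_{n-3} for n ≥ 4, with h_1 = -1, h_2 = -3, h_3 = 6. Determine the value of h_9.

Applying the relation repeatedly:
h_4 = 5, h_5 = 19, h_6 = 54, h_7 = 151, h_8 = 429, h_9 = 1214.

1214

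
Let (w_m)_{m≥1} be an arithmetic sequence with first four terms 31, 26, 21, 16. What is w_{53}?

Common difference d = -5.
w_m = 31 + (m - 1)·(-5).
w_{53} = 31 + 52·(-5) = -229.

-229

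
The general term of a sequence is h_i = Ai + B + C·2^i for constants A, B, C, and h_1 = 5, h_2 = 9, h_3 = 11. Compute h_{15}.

-32677

Plug in i = 1, 2, 3: A + B + 2C = 5; 2A + B + 4C = 9; 3A + B + 8C = 11.
Subtracting the first from the second: A + 2C = 4.
Subtracting the second from the third: A + 4C = 2.
Solving: C = -1, A = 6, then B = 1.
Hence h_{15} = 6·15 + 1 + (-1)·32768 = -32677.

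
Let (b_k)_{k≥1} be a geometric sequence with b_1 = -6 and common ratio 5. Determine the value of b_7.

b_k = (-6)·5^(k-1).
b_7 = (-6)·5^6 = -93750.

-93750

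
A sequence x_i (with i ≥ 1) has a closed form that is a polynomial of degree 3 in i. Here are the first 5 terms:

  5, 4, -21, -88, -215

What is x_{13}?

1st diffs: -1, -25, -67, -127.
2nd diffs: -24, -42, -60.
3rd diffs: -18, -18 (constant).
Newton forward-difference form: x_i = 5 + (-1)·C(i-1,1) + (-24)·C(i-1,2) + (-18)·C(i-1,3).
At i = 13: i-1 = 12, so x_{13} = 5 - 12 - 1584 - 3960 = -5551.

-5551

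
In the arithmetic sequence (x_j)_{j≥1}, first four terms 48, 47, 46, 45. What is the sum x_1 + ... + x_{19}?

Common difference d = -1.
x_j = 48 + (j - 1)·(-1).
x_{19} = 30; S = 19·(48 + 30)/2 = 741.

741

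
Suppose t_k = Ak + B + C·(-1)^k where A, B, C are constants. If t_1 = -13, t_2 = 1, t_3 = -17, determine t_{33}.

-77

Plug in k = 1, 2, 3: A + B - C = -13; 2A + B + C = 1; 3A + B - C = -17.
Subtracting the first from the second: A + 2C = 14.
Subtracting the second from the third: A - 2C = -18.
Solving: C = 8, A = -2, then B = -3.
So t_k = -2·k + (-3) + 8·(-1)^k; at k=33 this is -77.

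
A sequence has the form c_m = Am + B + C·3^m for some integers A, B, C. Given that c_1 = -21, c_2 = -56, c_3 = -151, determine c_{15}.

-71744611

Plug in m = 1, 2, 3: A + B + 3C = -21; 2A + B + 9C = -56; 3A + B + 27C = -151.
Subtracting the first from the second: A + 6C = -35.
Subtracting the second from the third: A + 18C = -95.
Solving: C = -5, A = -5, then B = -1.
So c_m = -5·m + (-1) + (-5)·3^m; at m=15 this is -71744611.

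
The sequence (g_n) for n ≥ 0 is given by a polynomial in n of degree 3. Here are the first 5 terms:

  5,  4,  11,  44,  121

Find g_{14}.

1st diffs: -1, 7, 33, 77.
2nd diffs: 8, 26, 44.
3rd diffs: 18, 18 (constant).
Newton forward-difference form: g_n = 5 + (-1)·C(n,1) + 8·C(n,2) + 18·C(n,3).
At n = 14: n = 14, so g_{14} = 5 - 14 + 728 + 6552 = 7271.

7271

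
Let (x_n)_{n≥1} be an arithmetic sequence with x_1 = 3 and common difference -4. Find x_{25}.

x_n = 3 + (n - 1)·(-4).
x_{25} = 3 + 24·(-4) = -93.

-93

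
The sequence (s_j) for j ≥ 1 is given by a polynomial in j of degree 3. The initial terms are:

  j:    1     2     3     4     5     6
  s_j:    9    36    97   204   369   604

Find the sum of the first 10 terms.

1st diffs: 27, 61, 107, 165, 235.
2nd diffs: 34, 46, 58, 70.
3rd diffs: 12, 12, 12 (constant).
Newton forward-difference form: s_j = 9 + 27·C(j-1,1) + 34·C(j-1,2) + 12·C(j-1,3).
Continuing: 921, 1332, 1849, 2484.
Summing j = 1..10 (10 terms) gives 7905.

7905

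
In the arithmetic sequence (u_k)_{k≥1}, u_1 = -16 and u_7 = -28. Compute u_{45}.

-104

Common difference d = (-28 - (-16)) / (7 - 1) = -2.
u_k = -16 + (k - 1)·(-2).
u_{45} = -16 + 44·(-2) = -104.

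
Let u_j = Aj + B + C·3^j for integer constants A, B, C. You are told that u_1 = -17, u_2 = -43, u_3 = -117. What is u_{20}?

At j = 1, 2, 3: A + B + 3C = -17; 2A + B + 9C = -43; 3A + B + 27C = -117.
Subtracting the first from the second: A + 6C = -26.
Subtracting the second from the third: A + 18C = -74.
Solving: C = -4, A = -2, then B = -3.
Therefore u_{20} = -40 + (-3) + (-4)·3486784401 = -13947137647.

-13947137647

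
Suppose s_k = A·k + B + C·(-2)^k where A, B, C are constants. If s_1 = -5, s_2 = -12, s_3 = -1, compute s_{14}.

-16404

At k = 1, 2, 3: A + B - 2C = -5; 2A + B + 4C = -12; 3A + B - 8C = -1.
Subtracting the first from the second: A + 6C = -7.
Subtracting the second from the third: A - 12C = 11.
Solving: C = -1, A = -1, then B = -6.
So s_k = -1·k + (-6) + (-1)·(-2)^k; at k=14 this is -16404.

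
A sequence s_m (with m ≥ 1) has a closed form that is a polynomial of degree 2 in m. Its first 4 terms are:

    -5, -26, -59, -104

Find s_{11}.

-755

1st diffs: -21, -33, -45.
2nd diffs: -12, -12 (constant).
Newton forward-difference form: s_m = -5 + (-21)·C(m-1,1) + (-12)·C(m-1,2).
At m = 11: m-1 = 10, so s_{11} = -5 - 210 - 540 = -755.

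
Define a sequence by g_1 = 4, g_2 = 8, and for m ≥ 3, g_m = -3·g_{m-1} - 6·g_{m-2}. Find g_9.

Iterate the recurrence:
g_3 = -48;  g_4 = 96;  g_5 = 0;  g_6 = -576;  g_7 = 1728;  g_8 = -1728;  g_9 = -5184.

-5184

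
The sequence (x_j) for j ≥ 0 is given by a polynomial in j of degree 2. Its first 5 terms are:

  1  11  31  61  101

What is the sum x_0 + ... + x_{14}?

5615

1st diffs: 10, 20, 30, 40.
2nd diffs: 10, 10, 10 (constant).
Newton forward-difference form: x_j = 1 + 10·C(j,1) + 10·C(j,2).
Continuing: …, 151, 211, 281, 361, …, x_{14} = 1051.
Summing j = 0..14 (15 terms) gives 5615.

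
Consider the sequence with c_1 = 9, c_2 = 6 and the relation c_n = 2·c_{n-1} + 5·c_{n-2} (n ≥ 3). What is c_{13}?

11034693

Applying the relation repeatedly:
c_3 = 57, c_4 = 144, c_5 = 573, …, c_{10} = 268686, c_{11} = 927537, c_{12} = 3198504, c_{13} = 11034693.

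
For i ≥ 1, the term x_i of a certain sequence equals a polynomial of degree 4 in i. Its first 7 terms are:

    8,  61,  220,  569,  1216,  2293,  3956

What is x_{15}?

64996

1st diffs: 53, 159, 349, 647, 1077, 1663.
2nd diffs: 106, 190, 298, 430, 586.
3rd diffs: 84, 108, 132, 156.
4th diffs: 24, 24, 24 (constant).
So x_i = i^4 + 4i^3 + 4i^2 - 2i + 1.
Evaluating at i = 15 gives x_{15} = 64996.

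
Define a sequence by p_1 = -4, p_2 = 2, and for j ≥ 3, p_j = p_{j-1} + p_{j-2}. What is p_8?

-6

Iterate the recurrence:
p_3 = -2;  p_4 = 0;  p_5 = -2;  p_6 = -2;  p_7 = -4;  p_8 = -6.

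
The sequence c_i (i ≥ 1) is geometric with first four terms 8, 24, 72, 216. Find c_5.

648

Common ratio r = 3.
c_i = 8·3^(i-1).
c_5 = 8·3^4 = 648.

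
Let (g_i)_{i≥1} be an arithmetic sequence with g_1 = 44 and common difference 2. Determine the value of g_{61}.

g_i = 44 + (i - 1)·2.
g_{61} = 44 + 60·2 = 164.

164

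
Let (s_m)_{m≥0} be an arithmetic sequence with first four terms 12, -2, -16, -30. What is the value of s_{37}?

Common difference d = -14.
s_m = 12 + (m - 0)·(-14).
s_{37} = 12 + 37·(-14) = -506.

-506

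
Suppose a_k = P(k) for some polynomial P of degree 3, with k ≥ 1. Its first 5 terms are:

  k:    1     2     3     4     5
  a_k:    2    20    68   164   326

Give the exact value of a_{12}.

1st diffs: 18, 48, 96, 162.
2nd diffs: 30, 48, 66.
3rd diffs: 18, 18 (constant).
So a_k = 3k^3 - 3k^2 + 6k - 4.
Evaluating at k = 12 gives a_{12} = 4820.

4820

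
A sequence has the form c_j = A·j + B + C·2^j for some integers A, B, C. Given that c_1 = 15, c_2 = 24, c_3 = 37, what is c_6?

164

At j = 1, 2, 3: A + B + 2C = 15; 2A + B + 4C = 24; 3A + B + 8C = 37.
Subtracting the first from the second: A + 2C = 9.
Subtracting the second from the third: A + 4C = 13.
Solving: C = 2, A = 5, then B = 6.
So c_j = 5·j + 6 + 2·2^j; at j=6 this is 164.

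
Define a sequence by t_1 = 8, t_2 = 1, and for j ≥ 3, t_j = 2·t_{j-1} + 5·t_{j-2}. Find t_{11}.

t_3 = 42;  t_4 = 89;  t_5 = 388;  t_6 = 1221;  t_7 = 4382;  t_8 = 14869;  t_9 = 51648;  t_{10} = 177641;  t_{11} = 613522.

613522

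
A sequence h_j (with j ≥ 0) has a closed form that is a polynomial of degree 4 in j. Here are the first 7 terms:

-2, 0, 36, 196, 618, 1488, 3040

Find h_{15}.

110068

1st diffs: 2, 36, 160, 422, 870, 1552.
2nd diffs: 34, 124, 262, 448, 682.
3rd diffs: 90, 138, 186, 234.
4th diffs: 48, 48, 48 (constant).
Newton forward-difference form: h_j = -2 + 2·C(j,1) + 34·C(j,2) + 90·C(j,3) + 48·C(j,4).
At j = 15: j = 15, so h_{15} = -2 + 30 + 3570 + 40950 + 65520 = 110068.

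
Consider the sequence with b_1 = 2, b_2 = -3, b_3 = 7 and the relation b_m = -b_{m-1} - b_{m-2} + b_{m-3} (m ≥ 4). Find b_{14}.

b_4 = -2; b_5 = -8; b_6 = 17; …; b_{11} = -17; b_{12} = 98; b_{13} = -120; b_{14} = 5.

5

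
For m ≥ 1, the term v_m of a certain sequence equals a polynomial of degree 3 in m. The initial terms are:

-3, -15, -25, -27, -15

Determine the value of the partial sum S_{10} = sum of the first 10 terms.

1st diffs: -12, -10, -2, 12.
2nd diffs: 2, 8, 14.
3rd diffs: 6, 6 (constant).
So v_m = m^3 - 5m^2 - 4m + 5.
Continuing: …, 17, 75, 165, 293, …, v_{10} = 465.
Summing m = 1..10 (10 terms) gives 930.

930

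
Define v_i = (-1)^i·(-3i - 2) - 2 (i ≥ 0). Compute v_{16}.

-52

(-1)^16 = 1; -3i - 2 at i=16 is -50; so v_{16} = -52.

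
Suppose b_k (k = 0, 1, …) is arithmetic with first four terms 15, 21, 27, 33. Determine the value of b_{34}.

219

Common difference d = 6.
b_k = 15 + (k - 0)·6.
b_{34} = 15 + 34·6 = 219.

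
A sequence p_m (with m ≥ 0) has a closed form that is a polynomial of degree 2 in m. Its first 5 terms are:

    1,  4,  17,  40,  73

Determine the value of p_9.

388

1st diffs: 3, 13, 23, 33.
2nd diffs: 10, 10, 10 (constant).
So p_m = 5m^2 - 2m + 1.
Evaluating at m = 9 gives p_9 = 388.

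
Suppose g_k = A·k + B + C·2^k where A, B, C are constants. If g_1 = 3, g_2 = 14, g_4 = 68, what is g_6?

266

Plug in k = 1, 2, 4: A + B + 2C = 3; 2A + B + 4C = 14; 4A + B + 16C = 68.
Subtracting the first from the second: A + 2C = 11.
Subtracting the second from the third: 2A + 12C = 54.
Solving: C = 4, A = 3, then B = -8.
Therefore g_6 = 18 + (-8) + 4·64 = 266.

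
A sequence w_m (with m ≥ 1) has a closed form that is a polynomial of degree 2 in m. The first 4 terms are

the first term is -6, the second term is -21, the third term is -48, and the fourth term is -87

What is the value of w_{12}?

1st diffs: -15, -27, -39.
2nd diffs: -12, -12 (constant).
Newton forward-difference form: w_m = -6 + (-15)·C(m-1,1) + (-12)·C(m-1,2).
At m = 12: m-1 = 11, so w_{12} = -6 - 165 - 660 = -831.

-831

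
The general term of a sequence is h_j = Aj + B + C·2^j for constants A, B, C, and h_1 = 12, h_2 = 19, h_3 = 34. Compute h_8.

1021

Write the equations: A + B + 2C = 12; 2A + B + 4C = 19; 3A + B + 8C = 34.
Subtracting the first from the second: A + 2C = 7.
Subtracting the second from the third: A + 4C = 15.
Solving: C = 4, A = -1, then B = 5.
Hence h_8 = -1·8 + 5 + 4·256 = 1021.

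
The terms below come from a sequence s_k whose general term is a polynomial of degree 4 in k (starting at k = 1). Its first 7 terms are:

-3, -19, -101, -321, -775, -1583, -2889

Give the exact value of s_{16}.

1st diffs: -16, -82, -220, -454, -808, -1306.
2nd diffs: -66, -138, -234, -354, -498.
3rd diffs: -72, -96, -120, -144.
4th diffs: -24, -24, -24 (constant).
So s_k = -k^4 - 2k^3 + 4k^2 + k - 5.
Evaluating at k = 16 gives s_{16} = -72693.

-72693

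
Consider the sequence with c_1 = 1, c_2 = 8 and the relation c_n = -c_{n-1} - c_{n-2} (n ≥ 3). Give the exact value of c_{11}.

8

Compute successive terms:
c_3 = -9, c_4 = 1, c_5 = 8, c_6 = -9, c_7 = 1, c_8 = 8, c_9 = -9, c_{10} = 1, c_{11} = 8.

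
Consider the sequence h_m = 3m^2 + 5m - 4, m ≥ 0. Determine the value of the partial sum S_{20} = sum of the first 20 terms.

Over m = 0..19: Σm = 190, Σm² = 2470.
Total = (3)·2470 + (5)·190 + (-4)·20 = 8280.

8280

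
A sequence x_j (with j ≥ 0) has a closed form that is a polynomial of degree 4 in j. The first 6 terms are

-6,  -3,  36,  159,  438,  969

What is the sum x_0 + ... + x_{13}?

1st diffs: 3, 39, 123, 279, 531.
2nd diffs: 36, 84, 156, 252.
3rd diffs: 48, 72, 96.
4th diffs: 24, 24 (constant).
So x_j = j^4 + 2j^3 + 5j^2 - 5j - 6.
Continuing: …, 1872, 3291, 5394, 8373, …, x_{13} = 33729.
Summing j = 0..13 (14 terms) gives 109389.

109389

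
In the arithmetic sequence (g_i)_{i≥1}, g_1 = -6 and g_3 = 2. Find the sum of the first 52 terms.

Common difference d = (2 - (-6)) / (3 - 1) = 4.
g_i = -6 + (i - 1)·4.
g_{52} = 198; S = 52·(-6 + 198)/2 = 4992.

4992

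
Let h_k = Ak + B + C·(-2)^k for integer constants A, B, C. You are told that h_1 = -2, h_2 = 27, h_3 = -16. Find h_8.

The three given values yield: A + B - 2C = -2; 2A + B + 4C = 27; 3A + B - 8C = -16.
Subtracting the first from the second: A + 6C = 29.
Subtracting the second from the third: A - 12C = -43.
Solving: C = 4, A = 5, then B = 1.
So h_k = 5·k + 1 + 4·(-2)^k; at k=8 this is 1065.

1065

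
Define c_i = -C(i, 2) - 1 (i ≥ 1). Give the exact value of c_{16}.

-121

C(16, 2) = 120, so c_{16} = -121.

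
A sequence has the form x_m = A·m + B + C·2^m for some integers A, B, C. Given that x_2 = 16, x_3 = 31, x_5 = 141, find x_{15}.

Plug in m = 2, 3, 5: 2A + B + 4C = 16; 3A + B + 8C = 31; 5A + B + 32C = 141.
Subtracting the first from the second: A + 4C = 15.
Subtracting the second from the third: 2A + 24C = 110.
Solving: C = 5, A = -5, then B = 6.
Therefore x_{15} = -75 + 6 + 5·32768 = 163771.

163771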